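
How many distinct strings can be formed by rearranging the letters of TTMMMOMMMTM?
11! / (1! × 3! × 7!) = 1320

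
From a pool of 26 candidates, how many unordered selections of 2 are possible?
C(26,2) = 26!/(2!×24!) = 325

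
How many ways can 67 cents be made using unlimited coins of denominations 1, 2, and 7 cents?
Coefficient of x^67 in 1/(1-x^1) · 1/(1-x^2) · 1/(1-x^7). Case on j = number of 7-cent coins (j = 0..9); remainder r = 67 - 7j is made from {1,2} in ⌊r/2⌋+1 ways. r = 67, 60, 53, 46, 39, 32, 25, 18, 11, 4 → 34 + 31 + 27 + 24 + 20 + 17 + 13 + 10 + 6 + 3 = 185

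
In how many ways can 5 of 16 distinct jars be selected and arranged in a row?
P(16,5) = 16!/(16-5)! = 524160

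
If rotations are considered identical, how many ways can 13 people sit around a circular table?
Circular: fix one position, arrange the rest. (13-1)! = 479001600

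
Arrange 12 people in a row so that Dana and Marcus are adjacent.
Treat as block: (12-1)! × 2! = 39916800 × 2 = 79833600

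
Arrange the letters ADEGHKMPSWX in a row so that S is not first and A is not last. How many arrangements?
By inclusion-exclusion: 11! - 2×(11-1)! + (11-2)! = 39916800 - 7257600 + 362880 = 33022080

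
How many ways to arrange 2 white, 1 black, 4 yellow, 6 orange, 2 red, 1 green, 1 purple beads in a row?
17! / (2! × 1! × 4! × 6! × 2! × 1! × 1!) = 5145940800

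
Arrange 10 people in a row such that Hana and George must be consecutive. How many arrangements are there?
Treat the 2 as one block: (10-2+1)! × 2! = 362880 × 2 = 725760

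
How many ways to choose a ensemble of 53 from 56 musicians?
C(56,53) = 56!/(53!×3!) = 27720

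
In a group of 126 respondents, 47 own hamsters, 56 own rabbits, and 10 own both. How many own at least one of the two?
|A∪B| = |A| + |B| - |A∩B| = 47 + 56 - 10 = 93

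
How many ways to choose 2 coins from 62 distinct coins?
C(62,2) = 62!/(2!×60!) = 1891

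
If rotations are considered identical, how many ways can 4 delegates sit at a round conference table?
Circular: fix one position, arrange the rest. (4-1)! = 6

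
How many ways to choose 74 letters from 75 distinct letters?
C(75,74) = 75!/(74!×1!) = 75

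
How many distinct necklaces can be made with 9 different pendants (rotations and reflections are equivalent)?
(9-1)!/2 = 40320/2 = 20160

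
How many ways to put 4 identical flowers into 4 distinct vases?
C(4+4-1, 4-1) = C(7, 3) = 35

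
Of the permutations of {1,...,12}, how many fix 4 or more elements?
Exactly j fixed points: C(12,j)·!(12-j); sum over j ≥ 4 (derangement numbers via !m = (m-1)·(!(m-1) + !(m-2)): !0..!8 = 1, 0, 1, 2, 9, 44, 265, 1854, 14833). Σ_{j=4}^{12} C(12,j)·!(12-j) = C(12,4)·!8 + C(12,5)·!7 + C(12,6)·!6 + C(12,7)·!5 + C(12,8)·!4 + C(12,9)·!3 + C(12,10)·!2 + C(12,11)·!1 + C(12,12)·!0 = 495·14833 + 792·1854 + 924·265 + 792·44 + 495·9 + 220·2 + 66·1 + 12·0 + 1·1 = 9095373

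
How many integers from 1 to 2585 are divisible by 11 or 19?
⌊2585/11⌋ + ⌊2585/19⌋ - ⌊2585/209⌋ = 235 + 136 - 12 = 359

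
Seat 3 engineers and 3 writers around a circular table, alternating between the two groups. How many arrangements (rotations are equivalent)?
Fix one of the engineers: (3-1)! ways for the remaining engineers, × 3! ways for the writers = 2 × 6 = 12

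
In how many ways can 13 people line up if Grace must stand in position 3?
Fix one position: (13-1)! = 479001600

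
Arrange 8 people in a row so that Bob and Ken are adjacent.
Treat as block: (8-1)! × 2! = 5040 × 2 = 10080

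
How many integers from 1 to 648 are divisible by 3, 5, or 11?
⌊648/3⌋+⌊648/5⌋+⌊648/11⌋ - ⌊648/15⌋-⌊648/33⌋-⌊648/55⌋ + ⌊648/165⌋ = 216+129+58 - 43-19-11 + 3 = 333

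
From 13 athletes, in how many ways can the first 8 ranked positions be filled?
P(13,8) = 13!/(13-8)! = 51891840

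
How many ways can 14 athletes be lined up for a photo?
14! = 87178291200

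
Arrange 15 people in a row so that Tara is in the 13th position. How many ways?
Fix one position: (15-1)! = 87178291200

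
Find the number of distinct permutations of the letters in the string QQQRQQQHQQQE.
12! / (9! × 1! × 1! × 1!) = 1320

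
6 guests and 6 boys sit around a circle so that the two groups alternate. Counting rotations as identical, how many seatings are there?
Fix one of the guests: (6-1)! ways for the remaining guests, × 6! ways for the boys = 120 × 720 = 86400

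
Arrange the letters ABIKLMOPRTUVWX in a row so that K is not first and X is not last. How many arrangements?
By inclusion-exclusion: 14! - 2×(14-1)! + (14-2)! = 87178291200 - 12454041600 + 479001600 = 75203251200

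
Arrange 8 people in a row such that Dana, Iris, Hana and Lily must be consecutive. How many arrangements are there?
Treat the 4 as one block: (8-4+1)! × 4! = 120 × 24 = 2880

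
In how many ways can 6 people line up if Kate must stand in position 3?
Fix one position: (6-1)! = 120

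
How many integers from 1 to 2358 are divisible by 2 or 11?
⌊2358/2⌋ + ⌊2358/11⌋ - ⌊2358/22⌋ = 1179 + 214 - 107 = 1286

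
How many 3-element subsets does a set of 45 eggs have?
C(45,3) = 45!/(3!×42!) = 14190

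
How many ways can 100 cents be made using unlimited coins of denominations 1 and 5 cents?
Coefficient of x^100 in 1/(1-x^1) · 1/(1-x^5). Use j coins of 5 for j = 0..⌊100/5⌋ = 20, the rest in 1s: 20 + 1 = 21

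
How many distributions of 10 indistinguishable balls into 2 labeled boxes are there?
C(10+2-1, 2-1) = C(11, 1) = 11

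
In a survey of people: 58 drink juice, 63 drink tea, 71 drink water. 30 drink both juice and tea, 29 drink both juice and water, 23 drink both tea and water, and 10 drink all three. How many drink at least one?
|A∪B∪C| = 58+63+71-30-29-23+10 = 120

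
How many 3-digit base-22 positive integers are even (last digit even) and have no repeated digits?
Last∈{0,2,4,6,8,10,12,14,16,18,20}. Last=0: 420. Last nonzero: 10×20×P(20,1) = 4000. Total = 4420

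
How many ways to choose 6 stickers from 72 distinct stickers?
C(72,6) = 72!/(6!×66!) = 156238908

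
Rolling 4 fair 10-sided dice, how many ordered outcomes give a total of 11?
Coefficient of x^11 in (x + x² + ... + x^10)^4. By inclusion-exclusion on dice exceeding 10: Σ_j (-1)^j C(4,j)·C(11-1-10j, 3) = C(4,0)·C(10,3) = 1·120 = 120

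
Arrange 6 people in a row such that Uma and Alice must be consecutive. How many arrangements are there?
Treat the 2 as one block: (6-2+1)! × 2! = 120 × 2 = 240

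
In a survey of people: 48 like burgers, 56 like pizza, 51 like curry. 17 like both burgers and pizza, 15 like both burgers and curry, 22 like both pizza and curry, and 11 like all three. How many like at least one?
|A∪B∪C| = 48+56+51-17-15-22+11 = 112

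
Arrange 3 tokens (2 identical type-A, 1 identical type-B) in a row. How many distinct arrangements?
3! / (2! × 1!) = 3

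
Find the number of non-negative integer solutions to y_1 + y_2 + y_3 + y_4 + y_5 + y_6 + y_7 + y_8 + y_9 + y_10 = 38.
C(38+10-1, 10-1) = C(47, 9) = 1362649145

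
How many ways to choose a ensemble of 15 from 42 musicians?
C(42,15) = 42!/(15!×27!) = 98672427616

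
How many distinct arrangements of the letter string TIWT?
4! / (2! × 1! × 1!) = 12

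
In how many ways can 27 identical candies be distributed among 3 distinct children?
C(27+3-1, 3-1) = C(29, 2) = 406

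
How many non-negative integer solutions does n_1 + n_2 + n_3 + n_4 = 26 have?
C(26+4-1, 4-1) = C(29, 3) = 3654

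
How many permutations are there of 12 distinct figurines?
12! = 479001600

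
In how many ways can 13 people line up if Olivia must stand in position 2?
Fix one position: (13-1)! = 479001600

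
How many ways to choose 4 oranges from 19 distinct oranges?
C(19,4) = 19!/(4!×15!) = 3876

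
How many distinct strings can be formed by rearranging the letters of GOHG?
4! / (2! × 1! × 1!) = 12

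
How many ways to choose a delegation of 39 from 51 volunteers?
C(51,39) = 51!/(39!×12!) = 158753389900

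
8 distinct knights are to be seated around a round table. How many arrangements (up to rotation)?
Circular: fix one position, arrange the rest. (8-1)! = 5040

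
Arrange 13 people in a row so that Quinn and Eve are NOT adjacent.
Total - adjacent = 13! - (13-1)!×2 = 6227020800 - 958003200 = 5269017600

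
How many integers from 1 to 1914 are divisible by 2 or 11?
⌊1914/2⌋ + ⌊1914/11⌋ - ⌊1914/22⌋ = 957 + 174 - 87 = 1044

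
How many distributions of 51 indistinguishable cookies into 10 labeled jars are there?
C(51+10-1, 10-1) = C(60, 9) = 14783142660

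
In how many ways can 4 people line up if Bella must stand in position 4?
Fix one position: (4-1)! = 6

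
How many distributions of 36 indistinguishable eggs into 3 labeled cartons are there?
C(36+3-1, 3-1) = C(38, 2) = 703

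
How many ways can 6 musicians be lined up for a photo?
6! = 720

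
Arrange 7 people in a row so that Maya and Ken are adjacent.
Treat as block: (7-1)! × 2! = 720 × 2 = 1440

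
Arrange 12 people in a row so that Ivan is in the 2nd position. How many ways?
Fix one position: (12-1)! = 39916800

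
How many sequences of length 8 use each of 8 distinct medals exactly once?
8! = 40320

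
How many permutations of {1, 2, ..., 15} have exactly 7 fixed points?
Choose the 7 fixed points C(15,7) = 6435, derange the rest: !8 = Σ_{j=0}^{8} (-1)^j·8!/j! = 40320 - 40320 + 20160 - 6720 + 1680 - 336 + 56 - 8 + 1 = 14833. Product = 6435 × 14833 = 95450355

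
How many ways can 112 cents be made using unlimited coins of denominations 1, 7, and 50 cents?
Coefficient of x^112 in 1/(1-x^1) · 1/(1-x^7) · 1/(1-x^50). Case on j = number of 50-cent coins (j = 0..2); remainder r = 112 - 50j is made from {1,7} in ⌊r/7⌋+1 ways. r = 112, 62, 12 → 17 + 9 + 2 = 28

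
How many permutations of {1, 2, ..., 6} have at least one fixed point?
Complement of the derangements. !6 = Σ_{j=0}^{6} (-1)^j·6!/j! = 720 - 720 + 360 - 120 + 30 - 6 + 1 = 265. 6! - !6 = 720 - 265 = 455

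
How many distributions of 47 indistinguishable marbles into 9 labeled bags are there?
C(47+9-1, 9-1) = C(55, 8) = 1217566350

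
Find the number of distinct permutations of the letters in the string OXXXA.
5! / (1! × 1! × 3!) = 20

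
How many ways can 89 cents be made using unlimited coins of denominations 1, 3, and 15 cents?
Coefficient of x^89 in 1/(1-x^1) · 1/(1-x^3) · 1/(1-x^15). Case on j = number of 15-cent coins (j = 0..5); remainder r = 89 - 15j is made from {1,3} in ⌊r/3⌋+1 ways. r = 89, 74, 59, 44, 29, 14 → 30 + 25 + 20 + 15 + 10 + 5 = 105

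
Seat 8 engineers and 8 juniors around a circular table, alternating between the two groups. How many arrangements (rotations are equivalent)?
Fix one of the engineers: (8-1)! ways for the remaining engineers, × 8! ways for the juniors = 5040 × 40320 = 203212800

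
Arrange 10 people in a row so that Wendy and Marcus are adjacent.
Treat as block: (10-1)! × 2! = 362880 × 2 = 725760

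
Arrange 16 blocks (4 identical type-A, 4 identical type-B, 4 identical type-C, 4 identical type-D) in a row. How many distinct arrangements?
16! / (4! × 4! × 4! × 4!) = 63063000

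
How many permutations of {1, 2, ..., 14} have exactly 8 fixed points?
Choose the 8 fixed points C(14,8) = 3003, derange the rest: !6 = Σ_{j=0}^{6} (-1)^j·6!/j! = 720 - 720 + 360 - 120 + 30 - 6 + 1 = 265. Product = 3003 × 265 = 795795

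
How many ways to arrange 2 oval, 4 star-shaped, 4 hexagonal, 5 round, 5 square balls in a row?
20! / (2! × 4! × 4! × 5! × 5!) = 146659312800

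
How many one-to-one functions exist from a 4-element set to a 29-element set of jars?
P(29,4) = 29!/(29-4)! = 570024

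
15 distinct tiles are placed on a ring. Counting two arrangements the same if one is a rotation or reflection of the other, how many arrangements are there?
(15-1)!/2 = 87178291200/2 = 43589145600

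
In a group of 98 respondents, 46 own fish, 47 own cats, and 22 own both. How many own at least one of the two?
|A∪B| = |A| + |B| - |A∩B| = 46 + 47 - 22 = 71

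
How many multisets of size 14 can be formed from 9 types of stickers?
C(14+9-1, 9-1) = C(22, 8) = 319770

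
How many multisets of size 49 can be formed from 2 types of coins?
C(49+2-1, 2-1) = C(50, 1) = 50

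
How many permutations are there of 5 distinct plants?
5! = 120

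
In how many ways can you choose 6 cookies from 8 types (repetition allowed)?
C(6+8-1, 8-1) = C(13, 7) = 1716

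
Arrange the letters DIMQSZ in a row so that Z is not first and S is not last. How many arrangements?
By inclusion-exclusion: 6! - 2×(6-1)! + (6-2)! = 720 - 240 + 24 = 504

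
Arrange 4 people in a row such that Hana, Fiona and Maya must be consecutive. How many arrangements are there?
Treat the 3 as one block: (4-3+1)! × 3! = 2 × 6 = 12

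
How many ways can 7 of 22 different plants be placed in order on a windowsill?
P(22,7) = 22!/(22-7)! = 859541760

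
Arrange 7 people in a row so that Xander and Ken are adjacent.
Treat as block: (7-1)! × 2! = 720 × 2 = 1440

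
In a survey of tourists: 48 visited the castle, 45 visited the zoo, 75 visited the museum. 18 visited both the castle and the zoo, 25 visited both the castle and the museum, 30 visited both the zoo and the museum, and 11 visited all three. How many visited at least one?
|A∪B∪C| = 48+45+75-18-25-30+11 = 106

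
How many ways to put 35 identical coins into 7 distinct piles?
C(35+7-1, 7-1) = C(41, 6) = 4496388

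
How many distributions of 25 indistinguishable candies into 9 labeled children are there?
C(25+9-1, 9-1) = C(33, 8) = 13884156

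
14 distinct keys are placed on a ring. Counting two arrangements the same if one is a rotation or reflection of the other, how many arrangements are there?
(14-1)!/2 = 6227020800/2 = 3113510400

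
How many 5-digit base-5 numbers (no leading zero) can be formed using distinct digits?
First digit: 4 choices (nonzero). Then descending: 4 × 4 × 3 × 2 × 1 = 96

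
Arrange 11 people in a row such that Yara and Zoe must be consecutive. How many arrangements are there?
Treat the 2 as one block: (11-2+1)! × 2! = 3628800 × 2 = 7257600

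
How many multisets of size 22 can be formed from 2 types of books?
C(22+2-1, 2-1) = C(23, 1) = 23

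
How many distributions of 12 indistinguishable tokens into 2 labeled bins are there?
C(12+2-1, 2-1) = C(13, 1) = 13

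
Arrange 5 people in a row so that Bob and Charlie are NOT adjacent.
Total - adjacent = 5! - (5-1)!×2 = 120 - 48 = 72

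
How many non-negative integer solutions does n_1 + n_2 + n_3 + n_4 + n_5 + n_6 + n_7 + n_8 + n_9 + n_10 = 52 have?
C(52+10-1, 10-1) = C(61, 9) = 17341763505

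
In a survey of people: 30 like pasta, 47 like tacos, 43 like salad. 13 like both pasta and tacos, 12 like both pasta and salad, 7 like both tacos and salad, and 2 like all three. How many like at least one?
|A∪B∪C| = 30+47+43-13-12-7+2 = 90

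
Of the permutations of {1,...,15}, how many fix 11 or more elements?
Exactly j fixed points: C(15,j)·!(15-j); sum over j ≥ 11 (derangement numbers via !m = (m-1)·(!(m-1) + !(m-2)): !0..!4 = 1, 0, 1, 2, 9). Σ_{j=11}^{15} C(15,j)·!(15-j) = C(15,11)·!4 + C(15,12)·!3 + C(15,13)·!2 + C(15,14)·!1 + C(15,15)·!0 = 1365·9 + 455·2 + 105·1 + 15·0 + 1·1 = 13301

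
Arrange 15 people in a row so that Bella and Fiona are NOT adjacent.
Total - adjacent = 15! - (15-1)!×2 = 1307674368000 - 174356582400 = 1133317785600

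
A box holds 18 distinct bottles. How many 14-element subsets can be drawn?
C(18,14) = 18!/(14!×4!) = 3060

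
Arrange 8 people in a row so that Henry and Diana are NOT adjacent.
Total - adjacent = 8! - (8-1)!×2 = 40320 - 10080 = 30240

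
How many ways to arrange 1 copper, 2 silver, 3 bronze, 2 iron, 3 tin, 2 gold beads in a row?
13! / (1! × 2! × 3! × 2! × 3! × 2!) = 21621600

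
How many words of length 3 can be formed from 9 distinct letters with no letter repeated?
P(9,3) = 9!/(9-3)! = 504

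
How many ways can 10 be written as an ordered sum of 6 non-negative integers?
C(10+6-1, 6-1) = C(15, 5) = 3003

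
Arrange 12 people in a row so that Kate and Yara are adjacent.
Treat as block: (12-1)! × 2! = 39916800 × 2 = 79833600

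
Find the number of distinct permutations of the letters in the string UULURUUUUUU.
11! / (1! × 1! × 9!) = 110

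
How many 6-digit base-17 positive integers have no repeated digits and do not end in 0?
Last digit: 16 nonzero choices. First digit: 15 (nonzero, ≠last). Middle 4: P(15,4) = 32760. Total = 7862400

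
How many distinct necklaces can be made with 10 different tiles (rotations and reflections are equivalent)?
(10-1)!/2 = 362880/2 = 181440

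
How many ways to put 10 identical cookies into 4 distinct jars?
C(10+4-1, 4-1) = C(13, 3) = 286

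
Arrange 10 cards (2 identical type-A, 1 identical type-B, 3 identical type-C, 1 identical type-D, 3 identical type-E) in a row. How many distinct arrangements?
10! / (2! × 1! × 3! × 1! × 3!) = 50400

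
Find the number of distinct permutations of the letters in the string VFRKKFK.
7! / (3! × 1! × 1! × 2!) = 420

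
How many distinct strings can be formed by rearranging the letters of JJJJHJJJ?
8! / (1! × 7!) = 8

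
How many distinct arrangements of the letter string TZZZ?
4! / (1! × 3!) = 4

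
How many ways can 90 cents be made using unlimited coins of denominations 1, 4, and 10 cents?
Coefficient of x^90 in 1/(1-x^1) · 1/(1-x^4) · 1/(1-x^10). Case on j = number of 10-cent coins (j = 0..9); remainder r = 90 - 10j is made from {1,4} in ⌊r/4⌋+1 ways. r = 90, 80, 70, 60, 50, 40, 30, 20, 10, 0 → 23 + 21 + 18 + 16 + 13 + 11 + 8 + 6 + 3 + 1 = 120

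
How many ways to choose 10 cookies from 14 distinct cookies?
C(14,10) = 14!/(10!×4!) = 1001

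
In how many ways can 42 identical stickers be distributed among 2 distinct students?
C(42+2-1, 2-1) = C(43, 1) = 43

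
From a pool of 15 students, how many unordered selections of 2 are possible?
C(15,2) = 15!/(2!×13!) = 105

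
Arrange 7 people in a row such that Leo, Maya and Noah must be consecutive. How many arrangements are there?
Treat the 3 as one block: (7-3+1)! × 3! = 120 × 6 = 720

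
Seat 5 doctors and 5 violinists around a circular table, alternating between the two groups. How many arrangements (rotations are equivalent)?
Fix one of the doctors: (5-1)! ways for the remaining doctors, × 5! ways for the violinists = 24 × 120 = 2880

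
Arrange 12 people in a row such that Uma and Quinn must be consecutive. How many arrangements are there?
Treat the 2 as one block: (12-2+1)! × 2! = 39916800 × 2 = 79833600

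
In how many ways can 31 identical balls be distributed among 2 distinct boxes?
C(31+2-1, 2-1) = C(32, 1) = 32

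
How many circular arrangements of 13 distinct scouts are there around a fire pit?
Circular: fix one position, arrange the rest. (13-1)! = 479001600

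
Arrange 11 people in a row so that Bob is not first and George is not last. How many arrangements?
By inclusion-exclusion: 11! - 2×(11-1)! + (11-2)! = 39916800 - 7257600 + 362880 = 33022080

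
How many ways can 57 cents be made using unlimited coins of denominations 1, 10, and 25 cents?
Coefficient of x^57 in 1/(1-x^1) · 1/(1-x^10) · 1/(1-x^25). Case on j = number of 25-cent coins (j = 0..2); remainder r = 57 - 25j is made from {1,10} in ⌊r/10⌋+1 ways. r = 57, 32, 7 → 6 + 4 + 1 = 11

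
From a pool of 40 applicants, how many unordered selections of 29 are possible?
C(40,29) = 40!/(29!×11!) = 2311801440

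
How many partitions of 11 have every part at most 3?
Let r_j(i) = number of partitions of i into parts ≤ j, for i = 0..11. r_1(i) = 1 for all i; r_j(i) = r_{j-1}(i) + r_j(i-j). Rows j = 2..3: ≤2: 1 1 2 2 3 3 4 4 5 5 6 6; ≤3: 1 1 2 3 4 5 7 8 10 12 14 16. r_3(11) = 16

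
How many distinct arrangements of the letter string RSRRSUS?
7! / (1! × 3! × 3!) = 140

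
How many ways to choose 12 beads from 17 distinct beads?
C(17,12) = 17!/(12!×5!) = 6188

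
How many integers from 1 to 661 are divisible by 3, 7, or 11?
⌊661/3⌋+⌊661/7⌋+⌊661/11⌋ - ⌊661/21⌋-⌊661/33⌋-⌊661/77⌋ + ⌊661/231⌋ = 220+94+60 - 31-20-8 + 2 = 317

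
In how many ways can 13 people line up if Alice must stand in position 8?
Fix one position: (13-1)! = 479001600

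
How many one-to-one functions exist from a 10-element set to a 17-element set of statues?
P(17,10) = 17!/(17-10)! = 70572902400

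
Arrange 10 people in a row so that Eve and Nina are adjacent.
Treat as block: (10-1)! × 2! = 362880 × 2 = 725760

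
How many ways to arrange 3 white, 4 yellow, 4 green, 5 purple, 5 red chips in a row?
21! / (3! × 4! × 4! × 5! × 5!) = 1026615189600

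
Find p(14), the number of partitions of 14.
Pentagonal recurrence p(n) = p(n-1) + p(n-2) - p(n-5) - p(n-7) + p(n-12) + p(n-15) - ... gives p(0..13) = 1, 1, 2, 3, 5, 7, 11, 15, 22, 30, 42, 56, 77, 101. p(14) = p(13) + p(12) - p(9) - p(7) + p(2) = 101 + 77 - 30 - 15 + 2 = 135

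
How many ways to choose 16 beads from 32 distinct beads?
C(32,16) = 32!/(16!×16!) = 601080390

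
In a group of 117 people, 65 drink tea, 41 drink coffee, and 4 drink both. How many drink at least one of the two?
|A∪B| = |A| + |B| - |A∩B| = 65 + 41 - 4 = 102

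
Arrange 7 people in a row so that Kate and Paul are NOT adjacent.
Total - adjacent = 7! - (7-1)!×2 = 5040 - 1440 = 3600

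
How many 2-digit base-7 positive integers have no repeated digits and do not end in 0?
Last digit: 6 nonzero choices. First digit: 5 (nonzero, ≠last). Middle 0: P(5,0) = 1. Total = 30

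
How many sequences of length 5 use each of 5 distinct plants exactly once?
5! = 120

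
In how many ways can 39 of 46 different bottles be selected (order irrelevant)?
C(46,39) = 46!/(39!×7!) = 53524680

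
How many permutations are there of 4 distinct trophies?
4! = 24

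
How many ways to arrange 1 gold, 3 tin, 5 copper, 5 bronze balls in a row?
14! / (1! × 3! × 5! × 5!) = 1009008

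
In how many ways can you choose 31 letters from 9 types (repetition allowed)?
C(31+9-1, 9-1) = C(39, 8) = 61523748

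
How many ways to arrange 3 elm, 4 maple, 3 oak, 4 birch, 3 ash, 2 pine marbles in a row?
19! / (3! × 4! × 3! × 4! × 3! × 2!) = 488864376000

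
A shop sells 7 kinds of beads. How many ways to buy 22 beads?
C(22+7-1, 7-1) = C(28, 6) = 376740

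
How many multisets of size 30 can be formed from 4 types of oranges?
C(30+4-1, 4-1) = C(33, 3) = 5456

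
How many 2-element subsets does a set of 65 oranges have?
C(65,2) = 65!/(2!×63!) = 2080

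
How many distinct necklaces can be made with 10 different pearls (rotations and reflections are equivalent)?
(10-1)!/2 = 362880/2 = 181440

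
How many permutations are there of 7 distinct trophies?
7! = 5040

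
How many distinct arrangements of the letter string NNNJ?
4! / (1! × 3!) = 4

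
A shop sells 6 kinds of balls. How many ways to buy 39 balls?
C(39+6-1, 6-1) = C(44, 5) = 1086008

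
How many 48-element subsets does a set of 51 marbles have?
C(51,48) = 51!/(48!×3!) = 20825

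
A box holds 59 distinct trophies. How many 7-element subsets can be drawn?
C(59,7) = 59!/(7!×52!) = 341149446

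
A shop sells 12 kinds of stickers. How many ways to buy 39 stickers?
C(39+12-1, 12-1) = C(50, 11) = 37353738800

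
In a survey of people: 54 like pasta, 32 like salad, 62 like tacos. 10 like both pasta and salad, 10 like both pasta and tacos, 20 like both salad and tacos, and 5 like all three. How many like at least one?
|A∪B∪C| = 54+32+62-10-10-20+5 = 113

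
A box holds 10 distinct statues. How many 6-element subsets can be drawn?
C(10,6) = 10!/(6!×4!) = 210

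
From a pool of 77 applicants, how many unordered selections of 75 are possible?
C(77,75) = 77!/(75!×2!) = 2926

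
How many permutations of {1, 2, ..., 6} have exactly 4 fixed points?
Choose the 4 fixed points C(6,4) = 15, derange the rest: !2 = Σ_{j=0}^{2} (-1)^j·2!/j! = 2 - 2 + 1 = 1. Product = 15 × 1 = 15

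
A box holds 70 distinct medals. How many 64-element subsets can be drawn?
C(70,64) = 70!/(64!×6!) = 131115985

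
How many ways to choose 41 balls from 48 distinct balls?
C(48,41) = 48!/(41!×7!) = 73629072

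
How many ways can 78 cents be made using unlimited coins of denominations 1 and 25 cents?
Coefficient of x^78 in 1/(1-x^1) · 1/(1-x^25). Use j coins of 25 for j = 0..⌊78/25⌋ = 3, the rest in 1s: 3 + 1 = 4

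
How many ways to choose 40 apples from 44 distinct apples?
C(44,40) = 44!/(40!×4!) = 135751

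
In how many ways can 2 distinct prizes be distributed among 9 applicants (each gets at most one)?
P(9,2) = 9!/(9-2)! = 72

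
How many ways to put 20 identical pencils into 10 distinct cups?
C(20+10-1, 10-1) = C(29, 9) = 10015005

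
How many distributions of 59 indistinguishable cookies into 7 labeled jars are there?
C(59+7-1, 7-1) = C(65, 6) = 82598880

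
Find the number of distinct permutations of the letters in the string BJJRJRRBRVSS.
12! / (4! × 2! × 1! × 3! × 2!) = 831600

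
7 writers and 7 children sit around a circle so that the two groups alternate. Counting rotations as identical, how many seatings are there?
Fix one of the writers: (7-1)! ways for the remaining writers, × 7! ways for the children = 720 × 5040 = 3628800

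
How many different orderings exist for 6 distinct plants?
6! = 720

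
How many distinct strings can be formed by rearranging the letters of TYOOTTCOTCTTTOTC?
16! / (3! × 8! × 4! × 1!) = 3603600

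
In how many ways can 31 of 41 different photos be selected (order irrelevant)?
C(41,31) = 41!/(31!×10!) = 1121099408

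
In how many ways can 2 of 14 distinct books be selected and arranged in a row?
P(14,2) = 14!/(14-2)! = 182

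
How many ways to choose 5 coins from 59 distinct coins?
C(59,5) = 59!/(5!×54!) = 5006386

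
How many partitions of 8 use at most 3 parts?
By conjugation, equals partitions of 8 into parts ≤ 3. Let r_j(i) = number of partitions of i into parts ≤ j, for i = 0..8. r_1(i) = 1 for all i; r_j(i) = r_{j-1}(i) + r_j(i-j). Rows j = 2..3: ≤2: 1 1 2 2 3 3 4 4 5; ≤3: 1 1 2 3 4 5 7 8 10. r_3(8) = 10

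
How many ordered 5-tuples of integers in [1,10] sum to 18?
Coefficient of x^18 in (x + x² + ... + x^10)^5. By inclusion-exclusion on dice exceeding 10: Σ_j (-1)^j C(5,j)·C(18-1-10j, 4) = C(5,0)·C(17,4) - C(5,1)·C(7,4) = 1·2380 - 5·35 = 2205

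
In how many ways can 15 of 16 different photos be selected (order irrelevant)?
C(16,15) = 16!/(15!×1!) = 16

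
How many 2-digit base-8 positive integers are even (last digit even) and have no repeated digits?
Last∈{0,2,4,6}. Last=0: 7. Last nonzero: 3×6×P(6,0) = 18. Total = 25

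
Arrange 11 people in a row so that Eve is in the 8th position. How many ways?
Fix one position: (11-1)! = 3628800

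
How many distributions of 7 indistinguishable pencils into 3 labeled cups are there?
C(7+3-1, 3-1) = C(9, 2) = 36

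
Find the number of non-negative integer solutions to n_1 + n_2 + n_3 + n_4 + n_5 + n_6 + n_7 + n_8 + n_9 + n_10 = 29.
C(29+10-1, 10-1) = C(38, 9) = 163011640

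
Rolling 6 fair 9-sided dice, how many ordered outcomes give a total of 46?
Coefficient of x^46 in (x + x² + ... + x^9)^6. By inclusion-exclusion on dice exceeding 9: Σ_j (-1)^j C(6,j)·C(46-1-9j, 5) = C(6,0)·C(45,5) - C(6,1)·C(36,5) + C(6,2)·C(27,5) - C(6,3)·C(18,5) + C(6,4)·C(9,5) = 1·1221759 - 6·376992 + 15·80730 - 20·8568 + 15·126 = 1287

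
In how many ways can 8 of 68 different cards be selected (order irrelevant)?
C(68,8) = 68!/(8!×60!) = 7392009768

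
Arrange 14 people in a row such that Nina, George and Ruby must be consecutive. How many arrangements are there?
Treat the 3 as one block: (14-3+1)! × 3! = 479001600 × 6 = 2874009600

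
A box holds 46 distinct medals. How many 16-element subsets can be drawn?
C(46,16) = 46!/(16!×30!) = 991493848554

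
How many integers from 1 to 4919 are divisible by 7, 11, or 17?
⌊4919/7⌋+⌊4919/11⌋+⌊4919/17⌋ - ⌊4919/77⌋-⌊4919/119⌋-⌊4919/187⌋ + ⌊4919/1309⌋ = 702+447+289 - 63-41-26 + 3 = 1311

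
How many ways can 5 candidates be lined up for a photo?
5! = 120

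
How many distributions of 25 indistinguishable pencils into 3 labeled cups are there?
C(25+3-1, 3-1) = C(27, 2) = 351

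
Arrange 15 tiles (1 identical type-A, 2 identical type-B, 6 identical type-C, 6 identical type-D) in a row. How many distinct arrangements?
15! / (1! × 2! × 6! × 6!) = 1261260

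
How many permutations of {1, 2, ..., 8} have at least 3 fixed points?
Exactly j fixed points: C(8,j)·!(8-j); sum over j ≥ 3 (derangement numbers via !m = (m-1)·(!(m-1) + !(m-2)): !0..!5 = 1, 0, 1, 2, 9, 44). Σ_{j=3}^{8} C(8,j)·!(8-j) = C(8,3)·!5 + C(8,4)·!4 + C(8,5)·!3 + C(8,6)·!2 + C(8,7)·!1 + C(8,8)·!0 = 56·44 + 70·9 + 56·2 + 28·1 + 8·0 + 1·1 = 3235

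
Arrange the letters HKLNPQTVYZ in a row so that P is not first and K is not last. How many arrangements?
By inclusion-exclusion: 10! - 2×(10-1)! + (10-2)! = 3628800 - 725760 + 40320 = 2943360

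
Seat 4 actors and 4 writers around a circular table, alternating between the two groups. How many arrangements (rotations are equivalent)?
Fix one of the actors: (4-1)! ways for the remaining actors, × 4! ways for the writers = 6 × 24 = 144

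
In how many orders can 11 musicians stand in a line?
11! = 39916800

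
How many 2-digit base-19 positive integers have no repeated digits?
First digit: 18 choices (nonzero). Then descending: 18 × 18 = 324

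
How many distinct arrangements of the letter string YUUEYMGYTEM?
11! / (3! × 2! × 2! × 1! × 2! × 1!) = 831600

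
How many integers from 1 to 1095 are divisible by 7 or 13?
⌊1095/7⌋ + ⌊1095/13⌋ - ⌊1095/91⌋ = 156 + 84 - 12 = 228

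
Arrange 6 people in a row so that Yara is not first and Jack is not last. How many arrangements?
By inclusion-exclusion: 6! - 2×(6-1)! + (6-2)! = 720 - 240 + 24 = 504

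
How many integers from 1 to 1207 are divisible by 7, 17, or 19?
⌊1207/7⌋+⌊1207/17⌋+⌊1207/19⌋ - ⌊1207/119⌋-⌊1207/133⌋-⌊1207/323⌋ + ⌊1207/2261⌋ = 172+71+63 - 10-9-3 + 0 = 284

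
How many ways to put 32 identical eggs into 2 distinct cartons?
C(32+2-1, 2-1) = C(33, 1) = 33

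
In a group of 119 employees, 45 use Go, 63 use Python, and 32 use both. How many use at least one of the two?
|A∪B| = |A| + |B| - |A∩B| = 45 + 63 - 32 = 76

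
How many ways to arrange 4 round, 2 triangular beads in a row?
6! / (4! × 2!) = 15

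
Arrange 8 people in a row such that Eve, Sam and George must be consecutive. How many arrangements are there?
Treat the 3 as one block: (8-3+1)! × 3! = 720 × 6 = 4320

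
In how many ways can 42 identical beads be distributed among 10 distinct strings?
C(42+10-1, 10-1) = C(51, 9) = 3042312350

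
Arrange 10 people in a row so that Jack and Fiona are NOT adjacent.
Total - adjacent = 10! - (10-1)!×2 = 3628800 - 725760 = 2903040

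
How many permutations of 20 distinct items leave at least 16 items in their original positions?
Exactly j fixed points: C(20,j)·!(20-j); sum over j ≥ 16 (derangement numbers via !m = (m-1)·(!(m-1) + !(m-2)): !0..!4 = 1, 0, 1, 2, 9). Σ_{j=16}^{20} C(20,j)·!(20-j) = C(20,16)·!4 + C(20,17)·!3 + C(20,18)·!2 + C(20,19)·!1 + C(20,20)·!0 = 4845·9 + 1140·2 + 190·1 + 20·0 + 1·1 = 46076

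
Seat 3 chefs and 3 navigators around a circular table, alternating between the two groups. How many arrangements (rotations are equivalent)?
Fix one of the chefs: (3-1)! ways for the remaining chefs, × 3! ways for the navigators = 2 × 6 = 12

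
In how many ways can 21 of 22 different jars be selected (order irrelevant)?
C(22,21) = 22!/(21!×1!) = 22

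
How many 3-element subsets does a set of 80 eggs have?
C(80,3) = 80!/(3!×77!) = 82160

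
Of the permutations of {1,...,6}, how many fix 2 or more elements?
Exactly j fixed points: C(6,j)·!(6-j); sum over j ≥ 2 (derangement numbers via !m = (m-1)·(!(m-1) + !(m-2)): !0..!4 = 1, 0, 1, 2, 9). Σ_{j=2}^{6} C(6,j)·!(6-j) = C(6,2)·!4 + C(6,3)·!3 + C(6,4)·!2 + C(6,5)·!1 + C(6,6)·!0 = 15·9 + 20·2 + 15·1 + 6·0 + 1·1 = 191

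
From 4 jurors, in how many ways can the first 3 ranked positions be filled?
P(4,3) = 4!/(4-3)! = 24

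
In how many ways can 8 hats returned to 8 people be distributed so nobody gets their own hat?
!8 = Σ_{j=0}^{8} (-1)^j·8!/j! = 40320 - 40320 + 20160 - 6720 + 1680 - 336 + 56 - 8 + 1 = 14833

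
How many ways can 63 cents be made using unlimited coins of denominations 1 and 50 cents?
Coefficient of x^63 in 1/(1-x^1) · 1/(1-x^50). Use j coins of 50 for j = 0..⌊63/50⌋ = 1, the rest in 1s: 1 + 1 = 2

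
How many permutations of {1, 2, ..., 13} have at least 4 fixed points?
Exactly j fixed points: C(13,j)·!(13-j); sum over j ≥ 4 (derangement numbers via !m = (m-1)·(!(m-1) + !(m-2)): !0..!9 = 1, 0, 1, 2, 9, 44, 265, 1854, 14833, 133496). Σ_{j=4}^{13} C(13,j)·!(13-j) = C(13,4)·!9 + C(13,5)·!8 + C(13,6)·!7 + C(13,7)·!6 + C(13,8)·!5 + C(13,9)·!4 + C(13,10)·!3 + C(13,11)·!2 + C(13,12)·!1 + C(13,13)·!0 = 715·133496 + 1287·14833 + 1716·1854 + 1716·265 + 1287·44 + 715·9 + 286·2 + 78·1 + 13·0 + 1·1 = 118239629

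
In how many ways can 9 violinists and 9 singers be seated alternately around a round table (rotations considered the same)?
Fix one of the violinists: (9-1)! ways for the remaining violinists, × 9! ways for the singers = 40320 × 362880 = 14631321600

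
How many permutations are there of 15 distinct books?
15! = 1307674368000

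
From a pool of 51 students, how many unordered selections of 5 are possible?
C(51,5) = 51!/(5!×46!) = 2349060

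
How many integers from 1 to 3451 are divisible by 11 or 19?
⌊3451/11⌋ + ⌊3451/19⌋ - ⌊3451/209⌋ = 313 + 181 - 16 = 478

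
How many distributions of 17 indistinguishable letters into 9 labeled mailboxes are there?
C(17+9-1, 9-1) = C(25, 8) = 1081575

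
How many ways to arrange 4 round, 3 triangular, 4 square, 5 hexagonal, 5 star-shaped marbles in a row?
21! / (4! × 3! × 4! × 5! × 5!) = 1026615189600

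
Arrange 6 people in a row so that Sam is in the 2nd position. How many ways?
Fix one position: (6-1)! = 120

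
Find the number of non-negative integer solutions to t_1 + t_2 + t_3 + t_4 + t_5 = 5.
C(5+5-1, 5-1) = C(9, 4) = 126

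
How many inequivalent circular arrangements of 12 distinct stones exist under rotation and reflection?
(12-1)!/2 = 39916800/2 = 19958400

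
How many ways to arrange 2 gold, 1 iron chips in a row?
3! / (2! × 1!) = 3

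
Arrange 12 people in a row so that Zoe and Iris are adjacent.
Treat as block: (12-1)! × 2! = 39916800 × 2 = 79833600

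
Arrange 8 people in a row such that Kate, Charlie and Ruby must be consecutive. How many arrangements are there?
Treat the 3 as one block: (8-3+1)! × 3! = 720 × 6 = 4320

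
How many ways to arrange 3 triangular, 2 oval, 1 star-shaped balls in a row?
6! / (3! × 2! × 1!) = 60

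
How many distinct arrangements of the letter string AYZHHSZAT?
9! / (2! × 2! × 1! × 1! × 1! × 2!) = 45360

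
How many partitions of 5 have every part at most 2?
Let r_j(i) = number of partitions of i into parts ≤ j, for i = 0..5. r_1(i) = 1 for all i; r_j(i) = r_{j-1}(i) + r_j(i-j). Rows j = 2..2: ≤2: 1 1 2 2 3 3. r_2(5) = 3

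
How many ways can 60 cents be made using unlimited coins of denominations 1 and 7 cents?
Coefficient of x^60 in 1/(1-x^1) · 1/(1-x^7). Use j coins of 7 for j = 0..⌊60/7⌋ = 8, the rest in 1s: 8 + 1 = 9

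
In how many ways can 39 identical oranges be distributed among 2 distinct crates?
C(39+2-1, 2-1) = C(40, 1) = 40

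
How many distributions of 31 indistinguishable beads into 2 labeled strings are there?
C(31+2-1, 2-1) = C(32, 1) = 32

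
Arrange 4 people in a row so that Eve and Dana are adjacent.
Treat as block: (4-1)! × 2! = 6 × 2 = 12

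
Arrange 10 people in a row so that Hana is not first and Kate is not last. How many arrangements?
By inclusion-exclusion: 10! - 2×(10-1)! + (10-2)! = 3628800 - 725760 + 40320 = 2943360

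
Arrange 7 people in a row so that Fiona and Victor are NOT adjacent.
Total - adjacent = 7! - (7-1)!×2 = 5040 - 1440 = 3600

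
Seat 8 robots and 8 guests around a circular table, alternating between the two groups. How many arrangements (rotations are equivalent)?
Fix one of the robots: (8-1)! ways for the remaining robots, × 8! ways for the guests = 5040 × 40320 = 203212800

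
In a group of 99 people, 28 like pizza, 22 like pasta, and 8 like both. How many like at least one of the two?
|A∪B| = |A| + |B| - |A∩B| = 28 + 22 - 8 = 42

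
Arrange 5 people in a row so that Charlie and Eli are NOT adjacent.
Total - adjacent = 5! - (5-1)!×2 = 120 - 48 = 72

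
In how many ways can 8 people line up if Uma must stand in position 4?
Fix one position: (8-1)! = 5040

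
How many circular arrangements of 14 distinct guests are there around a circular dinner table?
Circular: fix one position, arrange the rest. (14-1)! = 6227020800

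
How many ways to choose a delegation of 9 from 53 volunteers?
C(53,9) = 53!/(9!×44!) = 4431613550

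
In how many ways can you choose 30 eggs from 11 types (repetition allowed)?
C(30+11-1, 11-1) = C(40, 10) = 847660528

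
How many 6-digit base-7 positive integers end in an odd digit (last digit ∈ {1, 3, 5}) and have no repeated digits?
Last∈{1,3,5}. Last=0: 0. Last nonzero: 3×5×P(5,4) = 1800. Total = 1800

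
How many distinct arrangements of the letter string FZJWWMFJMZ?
10! / (2! × 2! × 2! × 2! × 2!) = 113400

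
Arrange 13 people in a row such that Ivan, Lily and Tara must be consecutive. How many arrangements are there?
Treat the 3 as one block: (13-3+1)! × 3! = 39916800 × 6 = 239500800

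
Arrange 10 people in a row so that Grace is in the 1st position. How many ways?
Fix one position: (10-1)! = 362880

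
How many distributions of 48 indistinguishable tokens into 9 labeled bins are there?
C(48+9-1, 9-1) = C(56, 8) = 1420494075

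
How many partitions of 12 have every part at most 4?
Let r_j(i) = number of partitions of i into parts ≤ j, for i = 0..12. r_1(i) = 1 for all i; r_j(i) = r_{j-1}(i) + r_j(i-j). Rows j = 2..4: ≤2: 1 1 2 2 3 3 4 4 5 5 6 6 7; ≤3: 1 1 2 3 4 5 7 8 10 12 14 16 19; ≤4: 1 1 2 3 5 6 9 11 15 18 23 27 34. r_4(12) = 34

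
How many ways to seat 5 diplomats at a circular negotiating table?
Circular: fix one position, arrange the rest. (5-1)! = 24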